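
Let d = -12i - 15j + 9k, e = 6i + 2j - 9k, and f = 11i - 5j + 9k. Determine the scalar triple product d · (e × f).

2151

e × f:
i: 2·9 - (-9)·(-5) = 18 - 45 = -27
j: (-9)·11 - 6·9 = -99 - 54 = -153
k: 6·(-5) - 2·11 = -30 - 22 = -52
e × f = (-27, -153, -52)
d · (e × f) = (-12)·(-27) + (-15)·(-153) + 9·(-52) = 324 + 2295 - 468 = 2151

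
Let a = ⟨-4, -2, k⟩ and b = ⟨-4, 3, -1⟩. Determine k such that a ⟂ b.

10

a · b = (-4)·(-4) + (-2)·3 + k·(-1) = 10 - 1k
Set equal to 0: -1k = -10, so k = 10.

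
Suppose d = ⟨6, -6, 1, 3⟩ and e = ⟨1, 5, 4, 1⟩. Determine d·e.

-17

d · e = 6·1 + (-6)·5 + 1·4 + 3·1 = 6 - 30 + 4 + 3 = -17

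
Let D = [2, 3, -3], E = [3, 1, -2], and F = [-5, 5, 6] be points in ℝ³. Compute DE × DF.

DE = (1, -2, 1)
DF = (-7, 2, 9)
i: (-2)·9 - 1·2 = -18 - 2 = -20
j: 1·(-7) - 1·9 = -7 - 9 = -16
k: 1·2 - (-2)·(-7) = 2 - 14 = -12
DE × DF = (-20, -16, -12)

(-20, -16, -12)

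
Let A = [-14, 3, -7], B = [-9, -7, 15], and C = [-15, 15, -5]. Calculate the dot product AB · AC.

AB = B − A = (5, -10, 22)
AC = C − A = (-1, 12, 2)
AB · AC = 5·(-1) + (-10)·12 + 22·2 = -5 - 120 + 44 = -81

-81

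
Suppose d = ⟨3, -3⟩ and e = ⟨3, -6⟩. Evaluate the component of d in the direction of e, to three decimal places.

d · e = 3·3 + (-3)·(-6) = 9 + 18 = 27
|e| = √(9 + 36) = √45 ≈ 6.7082
comp_e d = 27 / √45 ≈ 4.025

4.025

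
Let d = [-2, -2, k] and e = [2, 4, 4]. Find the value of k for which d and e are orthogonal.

d · e = (-2)·2 + (-2)·4 + k·4 = -12 + 4k
Set equal to 0: 4k = 12, so k = 3.

3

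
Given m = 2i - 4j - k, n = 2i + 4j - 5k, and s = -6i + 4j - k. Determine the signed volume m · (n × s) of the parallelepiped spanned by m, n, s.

n × s:
i: 4·(-1) - (-5)·4 = -4 - (-20) = 16
j: (-5)·(-6) - 2·(-1) = 30 - (-2) = 32
k: 2·4 - 4·(-6) = 8 - (-24) = 32
n × s = (16, 32, 32)
m · (n × s) = 2·16 + (-4)·32 + (-1)·32 = 32 - 128 - 32 = -128

-128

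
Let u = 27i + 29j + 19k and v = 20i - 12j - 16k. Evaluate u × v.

(-236, 812, -904)

i: 29·(-16) - 19·(-12) = -464 - (-228) = -236
j: 19·20 - 27·(-16) = 380 - (-432) = 812
k: 27·(-12) - 29·20 = -324 - 580 = -904
u × v = (-236, 812, -904)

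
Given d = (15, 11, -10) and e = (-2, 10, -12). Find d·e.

200

d · e = 15·(-2) + 11·10 + (-10)·(-12) = -30 + 110 + 120 = 200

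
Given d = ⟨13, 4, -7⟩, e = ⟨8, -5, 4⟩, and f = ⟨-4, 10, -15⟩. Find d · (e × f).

451

e × f:
i: (-5)·(-15) - 4·10 = 75 - 40 = 35
j: 4·(-4) - 8·(-15) = -16 - (-120) = 104
k: 8·10 - (-5)·(-4) = 80 - 20 = 60
e × f = (35, 104, 60)
d · (e × f) = 13·35 + 4·104 + (-7)·60 = 455 + 416 - 420 = 451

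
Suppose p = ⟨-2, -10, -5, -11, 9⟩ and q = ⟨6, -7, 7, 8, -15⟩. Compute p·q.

-200

p · q = (-2)·6 + (-10)·(-7) + (-5)·7 + (-11)·8 + 9·(-15) = -12 + 70 - 35 - 88 - 135 = -200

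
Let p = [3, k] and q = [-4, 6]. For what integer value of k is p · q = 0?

2

p · q = 3·(-4) + k·6 = -12 + 6k
Set equal to 0: 6k = 12, so k = 2.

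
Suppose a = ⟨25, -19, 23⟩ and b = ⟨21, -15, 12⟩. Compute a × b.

(117, 183, 24)

i: (-19)·12 - 23·(-15) = -228 - (-345) = 117
j: 23·21 - 25·12 = 483 - 300 = 183
k: 25·(-15) - (-19)·21 = -375 - (-399) = 24
a × b = (117, 183, 24)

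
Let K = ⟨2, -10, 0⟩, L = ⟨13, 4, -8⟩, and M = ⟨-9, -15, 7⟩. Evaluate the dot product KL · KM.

KL = L − K = (11, 14, -8)
KM = M − K = (-11, -5, 7)
KL · KM = 11·(-11) + 14·(-5) + (-8)·7 = -121 - 70 - 56 = -247

-247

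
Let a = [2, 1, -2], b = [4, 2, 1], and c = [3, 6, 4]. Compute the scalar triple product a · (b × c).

-45

b × c:
i: 2·4 - 1·6 = 8 - 6 = 2
j: 1·3 - 4·4 = 3 - 16 = -13
k: 4·6 - 2·3 = 24 - 6 = 18
b × c = (2, -13, 18)
a · (b × c) = 2·2 + 1·(-13) + (-2)·18 = 4 - 13 - 36 = -45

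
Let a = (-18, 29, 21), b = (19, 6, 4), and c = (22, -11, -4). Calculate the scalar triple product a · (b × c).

b × c:
i: 6·(-4) - 4·(-11) = -24 - (-44) = 20
j: 4·22 - 19·(-4) = 88 - (-76) = 164
k: 19·(-11) - 6·22 = -209 - 132 = -341
b × c = (20, 164, -341)
a · (b × c) = (-18)·20 + 29·164 + 21·(-341) = -360 + 4756 - 7161 = -2765

-2765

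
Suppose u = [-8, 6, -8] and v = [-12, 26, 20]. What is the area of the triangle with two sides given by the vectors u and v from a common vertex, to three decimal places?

i: 6·20 - (-8)·26 = 120 - (-208) = 328
j: (-8)·(-12) - (-8)·20 = 96 - (-160) = 256
k: (-8)·26 - 6·(-12) = -208 - (-72) = -136
u × v = (328, 256, -136)
|u × v| = √(328² + 256² + (-136)²) = √191616 ≈ 437.7396
area = ½ · 437.7396 ≈ 218.870

218.870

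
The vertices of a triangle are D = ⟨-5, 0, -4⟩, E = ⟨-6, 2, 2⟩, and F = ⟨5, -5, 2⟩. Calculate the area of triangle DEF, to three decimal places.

DE = (-1, 2, 6),  DF = (10, -5, 6)
i: 2·6 - 6·(-5) = 12 - (-30) = 42
j: 6·10 - (-1)·6 = 60 - (-6) = 66
k: (-1)·(-5) - 2·10 = 5 - 20 = -15
DE × DF = (42, 66, -15)
|DE × DF| = √6345 ≈ 79.6555
area = ½ · 79.6555 ≈ 39.828

39.828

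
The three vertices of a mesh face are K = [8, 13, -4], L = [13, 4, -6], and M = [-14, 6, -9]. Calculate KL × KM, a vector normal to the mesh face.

(31, 69, -233)

KL = (5, -9, -2)
KM = (-22, -7, -5)
i: (-9)·(-5) - (-2)·(-7) = 45 - 14 = 31
j: (-2)·(-22) - 5·(-5) = 44 - (-25) = 69
k: 5·(-7) - (-9)·(-22) = -35 - 198 = -233
KL × KM = (31, 69, -233)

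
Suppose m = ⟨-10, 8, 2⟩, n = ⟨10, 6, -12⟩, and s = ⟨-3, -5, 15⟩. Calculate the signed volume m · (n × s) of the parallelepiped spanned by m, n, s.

n × s:
i: 6·15 - (-12)·(-5) = 90 - 60 = 30
j: (-12)·(-3) - 10·15 = 36 - 150 = -114
k: 10·(-5) - 6·(-3) = -50 - (-18) = -32
n × s = (30, -114, -32)
m · (n × s) = (-10)·30 + 8·(-114) + 2·(-32) = -300 - 912 - 64 = -1276

-1276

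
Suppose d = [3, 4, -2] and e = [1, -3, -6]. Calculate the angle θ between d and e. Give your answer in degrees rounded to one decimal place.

d · e = 3·1 + 4·(-3) + (-2)·(-6) = 3 - 12 + 12 = 3
|d|² = 9 + 16 + 4 = 29,  |d| = √29 ≈ 5.385165
|e|² = 1 + 9 + 36 = 46,  |e| = √46 ≈ 6.782330
cos θ = 3 / (5.385165 · 6.782330) ≈ 0.08214
θ = arccos(0.08214) ≈ 85.3°

85.3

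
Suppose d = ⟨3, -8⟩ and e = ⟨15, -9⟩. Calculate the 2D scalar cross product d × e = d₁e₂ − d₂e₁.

3·(-9) - (-8)·15 = -27 - (-120) = 93

93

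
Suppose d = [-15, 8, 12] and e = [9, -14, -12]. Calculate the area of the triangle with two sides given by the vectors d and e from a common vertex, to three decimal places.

85.750

i: 8·(-12) - 12·(-14) = -96 - (-168) = 72
j: 12·9 - (-15)·(-12) = 108 - 180 = -72
k: (-15)·(-14) - 8·9 = 210 - 72 = 138
d × e = (72, -72, 138)
|d × e| = √(72² + (-72)² + 138²) = √29412 ≈ 171.4993
area = ½ · 171.4993 ≈ 85.750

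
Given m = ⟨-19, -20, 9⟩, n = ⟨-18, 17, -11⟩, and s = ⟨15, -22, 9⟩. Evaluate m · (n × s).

n × s:
i: 17·9 - (-11)·(-22) = 153 - 242 = -89
j: (-11)·15 - (-18)·9 = -165 - (-162) = -3
k: (-18)·(-22) - 17·15 = 396 - 255 = 141
n × s = (-89, -3, 141)
m · (n × s) = (-19)·(-89) + (-20)·(-3) + 9·141 = 1691 + 60 + 1269 = 3020

3020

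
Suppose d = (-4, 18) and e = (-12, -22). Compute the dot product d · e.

-348

d · e = (-4)·(-12) + 18·(-22) = 48 - 396 = -348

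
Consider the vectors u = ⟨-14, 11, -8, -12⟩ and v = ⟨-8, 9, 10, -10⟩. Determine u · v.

251

u · v = (-14)·(-8) + 11·9 + (-8)·10 + (-12)·(-10) = 112 + 99 - 80 + 120 = 251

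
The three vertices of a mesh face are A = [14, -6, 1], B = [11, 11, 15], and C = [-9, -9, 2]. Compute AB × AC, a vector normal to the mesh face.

(59, -319, 400)

AB = (-3, 17, 14)
AC = (-23, -3, 1)
i: 17·1 - 14·(-3) = 17 - (-42) = 59
j: 14·(-23) - (-3)·1 = -322 - (-3) = -319
k: (-3)·(-3) - 17·(-23) = 9 - (-391) = 400
AB × AC = (59, -319, 400)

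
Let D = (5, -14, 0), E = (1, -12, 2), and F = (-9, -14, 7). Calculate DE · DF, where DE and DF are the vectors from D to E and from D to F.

DE = E − D = (-4, 2, 2)
DF = F − D = (-14, 0, 7)
DE · DF = (-4)·(-14) + 2·0 + 2·7 = 56 + 0 + 14 = 70

70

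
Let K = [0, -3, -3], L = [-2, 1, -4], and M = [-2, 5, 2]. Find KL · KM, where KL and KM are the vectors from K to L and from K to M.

31

KL = L − K = (-2, 4, -1)
KM = M − K = (-2, 8, 5)
KL · KM = (-2)·(-2) + 4·8 + (-1)·5 = 4 + 32 - 5 = 31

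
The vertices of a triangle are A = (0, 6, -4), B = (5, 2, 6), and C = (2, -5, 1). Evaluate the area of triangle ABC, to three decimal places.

50.828

AB = (5, -4, 10),  AC = (2, -11, 5)
i: (-4)·5 - 10·(-11) = -20 - (-110) = 90
j: 10·2 - 5·5 = 20 - 25 = -5
k: 5·(-11) - (-4)·2 = -55 - (-8) = -47
AB × AC = (90, -5, -47)
|AB × AC| = √10334 ≈ 101.6563
area = ½ · 101.6563 ≈ 50.828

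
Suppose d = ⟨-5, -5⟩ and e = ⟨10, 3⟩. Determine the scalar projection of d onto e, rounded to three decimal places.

d · e = (-5)·10 + (-5)·3 = -50 - 15 = -65
|e| = √(100 + 9) = √109 ≈ 10.4403
comp_e d = -65 / √109 ≈ -6.226

-6.226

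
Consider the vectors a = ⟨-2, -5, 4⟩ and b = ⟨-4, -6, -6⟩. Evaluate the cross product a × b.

i: (-5)·(-6) - 4·(-6) = 30 - (-24) = 54
j: 4·(-4) - (-2)·(-6) = -16 - 12 = -28
k: (-2)·(-6) - (-5)·(-4) = 12 - 20 = -8
a × b = (54, -28, -8)

(54, -28, -8)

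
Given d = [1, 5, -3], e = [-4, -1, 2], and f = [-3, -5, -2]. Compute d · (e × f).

e × f:
i: (-1)·(-2) - 2·(-5) = 2 - (-10) = 12
j: 2·(-3) - (-4)·(-2) = -6 - 8 = -14
k: (-4)·(-5) - (-1)·(-3) = 20 - 3 = 17
e × f = (12, -14, 17)
d · (e × f) = 1·12 + 5·(-14) + (-3)·17 = 12 - 70 - 51 = -109

-109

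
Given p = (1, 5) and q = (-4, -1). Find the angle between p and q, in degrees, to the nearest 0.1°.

115.3

p · q = 1·(-4) + 5·(-1) = -4 - 5 = -9
|p|² = 1 + 25 = 26,  |p| = √26 ≈ 5.099020
|q|² = 16 + 1 = 17,  |q| = √17 ≈ 4.123106
cos θ = -9 / (5.099020 · 4.123106) ≈ -0.42809
θ = arccos(-0.42809) ≈ 115.3°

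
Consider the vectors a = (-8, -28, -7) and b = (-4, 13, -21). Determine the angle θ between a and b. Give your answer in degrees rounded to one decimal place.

104.3

a · b = (-8)·(-4) + (-28)·13 + (-7)·(-21) = 32 - 364 + 147 = -185
|a|² = 64 + 784 + 49 = 897,  |a| = √897 ≈ 29.949958
|b|² = 16 + 169 + 441 = 626,  |b| = √626 ≈ 25.019992
cos θ = -185 / (29.949958 · 25.019992) ≈ -0.24688
θ = arccos(-0.24688) ≈ 104.3°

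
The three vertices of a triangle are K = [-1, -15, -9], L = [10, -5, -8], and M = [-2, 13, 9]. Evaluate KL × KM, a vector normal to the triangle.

KL = (11, 10, 1)
KM = (-1, 28, 18)
i: 10·18 - 1·28 = 180 - 28 = 152
j: 1·(-1) - 11·18 = -1 - 198 = -199
k: 11·28 - 10·(-1) = 308 - (-10) = 318
KL × KM = (152, -199, 318)

(152, -199, 318)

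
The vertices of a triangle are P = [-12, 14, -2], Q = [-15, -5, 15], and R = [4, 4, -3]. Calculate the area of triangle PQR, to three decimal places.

PQ = (-3, -19, 17),  PR = (16, -10, -1)
i: (-19)·(-1) - 17·(-10) = 19 - (-170) = 189
j: 17·16 - (-3)·(-1) = 272 - 3 = 269
k: (-3)·(-10) - (-19)·16 = 30 - (-304) = 334
PQ × PR = (189, 269, 334)
|PQ × PR| = √219638 ≈ 468.6555
area = ½ · 468.6555 ≈ 234.328

234.328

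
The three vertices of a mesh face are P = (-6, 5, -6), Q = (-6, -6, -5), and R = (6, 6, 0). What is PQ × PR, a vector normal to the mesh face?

(-67, 12, 132)

PQ = (0, -11, 1)
PR = (12, 1, 6)
i: (-11)·6 - 1·1 = -66 - 1 = -67
j: 1·12 - 0·6 = 12 - 0 = 12
k: 0·1 - (-11)·12 = 0 - (-132) = 132
PQ × PR = (-67, 12, 132)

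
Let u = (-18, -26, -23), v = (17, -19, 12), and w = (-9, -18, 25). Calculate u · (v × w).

v × w:
i: (-19)·25 - 12·(-18) = -475 - (-216) = -259
j: 12·(-9) - 17·25 = -108 - 425 = -533
k: 17·(-18) - (-19)·(-9) = -306 - 171 = -477
v × w = (-259, -533, -477)
u · (v × w) = (-18)·(-259) + (-26)·(-533) + (-23)·(-477) = 4662 + 13858 + 10971 = 29491

29491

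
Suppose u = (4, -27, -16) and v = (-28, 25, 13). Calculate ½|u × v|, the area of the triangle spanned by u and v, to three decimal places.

383.912

i: (-27)·13 - (-16)·25 = -351 - (-400) = 49
j: (-16)·(-28) - 4·13 = 448 - 52 = 396
k: 4·25 - (-27)·(-28) = 100 - 756 = -656
u × v = (49, 396, -656)
|u × v| = √(49² + 396² + (-656)²) = √589553 ≈ 767.8235
area = ½ · 767.8235 ≈ 383.912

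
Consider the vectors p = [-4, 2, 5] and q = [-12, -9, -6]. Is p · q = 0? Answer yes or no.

yes

p · q = (-4)·(-12) + 2·(-9) + 5·(-6) = 48 - 18 - 30 = 0
Zero, so the vectors are orthogonal.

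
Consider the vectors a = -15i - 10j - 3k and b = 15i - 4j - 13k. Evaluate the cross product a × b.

(118, -240, 210)

i: (-10)·(-13) - (-3)·(-4) = 130 - 12 = 118
j: (-3)·15 - (-15)·(-13) = -45 - 195 = -240
k: (-15)·(-4) - (-10)·15 = 60 - (-150) = 210
a × b = (118, -240, 210)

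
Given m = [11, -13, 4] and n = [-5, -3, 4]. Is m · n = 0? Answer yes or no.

yes

m · n = 11·(-5) + (-13)·(-3) + 4·4 = -55 + 39 + 16 = 0
Zero, so the vectors are orthogonal.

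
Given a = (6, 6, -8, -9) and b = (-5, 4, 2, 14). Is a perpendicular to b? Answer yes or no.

a · b = 6·(-5) + 6·4 + (-8)·2 + (-9)·14 = -30 + 24 - 16 - 126 = -148
Nonzero, so the vectors are not orthogonal.

no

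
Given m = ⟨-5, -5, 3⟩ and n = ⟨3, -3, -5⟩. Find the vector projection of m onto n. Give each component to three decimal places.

(-1.047, 1.047, 1.744)

m · n = (-5)·3 + (-5)·(-3) + 3·(-5) = -15 + 15 - 15 = -15
|n|² = 9 + 9 + 25 = 43
proj_n m = (-15/43) · (3, -3, -5) ≈ (-1.047, 1.047, 1.744)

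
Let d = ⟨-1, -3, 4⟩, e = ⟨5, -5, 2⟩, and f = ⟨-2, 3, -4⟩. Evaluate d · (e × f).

-42

e × f:
i: (-5)·(-4) - 2·3 = 20 - 6 = 14
j: 2·(-2) - 5·(-4) = -4 - (-20) = 16
k: 5·3 - (-5)·(-2) = 15 - 10 = 5
e × f = (14, 16, 5)
d · (e × f) = (-1)·14 + (-3)·16 + 4·5 = -14 - 48 + 20 = -42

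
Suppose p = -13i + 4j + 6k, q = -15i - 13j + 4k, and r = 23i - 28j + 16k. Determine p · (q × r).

q × r:
i: (-13)·16 - 4·(-28) = -208 - (-112) = -96
j: 4·23 - (-15)·16 = 92 - (-240) = 332
k: (-15)·(-28) - (-13)·23 = 420 - (-299) = 719
q × r = (-96, 332, 719)
p · (q × r) = (-13)·(-96) + 4·332 + 6·719 = 1248 + 1328 + 4314 = 6890

6890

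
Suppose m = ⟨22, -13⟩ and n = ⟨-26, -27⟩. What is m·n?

m · n = 22·(-26) + (-13)·(-27) = -572 + 351 = -221

-221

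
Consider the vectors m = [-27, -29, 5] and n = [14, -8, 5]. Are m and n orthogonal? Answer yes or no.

no

m · n = (-27)·14 + (-29)·(-8) + 5·5 = -378 + 232 + 25 = -121
Nonzero, so the vectors are not orthogonal.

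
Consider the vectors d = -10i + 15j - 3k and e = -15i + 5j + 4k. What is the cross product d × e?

i: 15·4 - (-3)·5 = 60 - (-15) = 75
j: (-3)·(-15) - (-10)·4 = 45 - (-40) = 85
k: (-10)·5 - 15·(-15) = -50 - (-225) = 175
d × e = (75, 85, 175)

(75, 85, 175)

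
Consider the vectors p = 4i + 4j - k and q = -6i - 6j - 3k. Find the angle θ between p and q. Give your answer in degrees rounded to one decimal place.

150.5

p · q = 4·(-6) + 4·(-6) + (-1)·(-3) = -24 - 24 + 3 = -45
|p|² = 16 + 16 + 1 = 33,  |p| = √33 ≈ 5.744563
|q|² = 36 + 36 + 9 = 81,  |q| = √81 ≈ 9.000000
cos θ = -45 / (5.744563 · 9.000000) ≈ -0.87039
θ = arccos(-0.87039) ≈ 150.5°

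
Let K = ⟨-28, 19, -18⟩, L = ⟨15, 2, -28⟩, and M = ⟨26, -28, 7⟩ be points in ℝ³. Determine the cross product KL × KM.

KL = (43, -17, -10)
KM = (54, -47, 25)
i: (-17)·25 - (-10)·(-47) = -425 - 470 = -895
j: (-10)·54 - 43·25 = -540 - 1075 = -1615
k: 43·(-47) - (-17)·54 = -2021 - (-918) = -1103
KL × KM = (-895, -1615, -1103)

(-895, -1615, -1103)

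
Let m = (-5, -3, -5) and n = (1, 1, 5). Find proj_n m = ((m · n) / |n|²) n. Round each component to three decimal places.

(-1.222, -1.222, -6.111)

m · n = (-5)·1 + (-3)·1 + (-5)·5 = -5 - 3 - 25 = -33
|n|² = 1 + 1 + 25 = 27
proj_n m = (-33/27) · (1, 1, 5) ≈ (-1.222, -1.222, -6.111)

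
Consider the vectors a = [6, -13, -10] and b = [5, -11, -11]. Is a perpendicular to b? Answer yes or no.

no

a · b = 6·5 + (-13)·(-11) + (-10)·(-11) = 30 + 143 + 110 = 283
Nonzero, so the vectors are not orthogonal.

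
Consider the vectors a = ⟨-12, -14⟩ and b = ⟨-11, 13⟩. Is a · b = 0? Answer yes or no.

a · b = (-12)·(-11) + (-14)·13 = 132 - 182 = -50
Nonzero, so the vectors are not orthogonal.

no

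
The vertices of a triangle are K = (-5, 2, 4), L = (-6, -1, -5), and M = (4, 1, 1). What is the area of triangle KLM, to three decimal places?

KL = (-1, -3, -9),  KM = (9, -1, -3)
i: (-3)·(-3) - (-9)·(-1) = 9 - 9 = 0
j: (-9)·9 - (-1)·(-3) = -81 - 3 = -84
k: (-1)·(-1) - (-3)·9 = 1 - (-27) = 28
KL × KM = (0, -84, 28)
|KL × KM| = √7840 ≈ 88.5438
area = ½ · 88.5438 ≈ 44.272

44.272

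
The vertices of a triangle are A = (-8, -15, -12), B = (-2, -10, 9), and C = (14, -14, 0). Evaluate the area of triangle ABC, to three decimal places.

202.754

AB = (6, 5, 21),  AC = (22, 1, 12)
i: 5·12 - 21·1 = 60 - 21 = 39
j: 21·22 - 6·12 = 462 - 72 = 390
k: 6·1 - 5·22 = 6 - 110 = -104
AB × AC = (39, 390, -104)
|AB × AC| = √164437 ≈ 405.5083
area = ½ · 405.5083 ≈ 202.754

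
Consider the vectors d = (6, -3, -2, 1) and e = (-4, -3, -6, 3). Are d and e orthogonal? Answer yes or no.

d · e = 6·(-4) + (-3)·(-3) + (-2)·(-6) + 1·3 = -24 + 9 + 12 + 3 = 0
Zero, so the vectors are orthogonal.

yes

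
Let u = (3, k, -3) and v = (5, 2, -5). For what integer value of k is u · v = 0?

u · v = 3·5 + k·2 + (-3)·(-5) = 30 + 2k
Set equal to 0: 2k = -30, so k = -15.

-15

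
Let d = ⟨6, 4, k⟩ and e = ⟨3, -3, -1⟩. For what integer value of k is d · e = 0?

d · e = 6·3 + 4·(-3) + k·(-1) = 6 - 1k
Set equal to 0: -1k = -6, so k = 6.

6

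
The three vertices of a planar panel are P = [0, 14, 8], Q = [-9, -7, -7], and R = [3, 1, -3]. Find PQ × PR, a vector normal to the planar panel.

(36, -144, 180)

PQ = (-9, -21, -15)
PR = (3, -13, -11)
i: (-21)·(-11) - (-15)·(-13) = 231 - 195 = 36
j: (-15)·3 - (-9)·(-11) = -45 - 99 = -144
k: (-9)·(-13) - (-21)·3 = 117 - (-63) = 180
PQ × PR = (36, -144, 180)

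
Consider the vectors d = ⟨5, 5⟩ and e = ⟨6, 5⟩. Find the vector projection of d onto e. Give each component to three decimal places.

d · e = 5·6 + 5·5 = 30 + 25 = 55
|e|² = 36 + 25 = 61
proj_e d = (55/61) · (6, 5) ≈ (5.410, 4.508)

(5.410, 4.508)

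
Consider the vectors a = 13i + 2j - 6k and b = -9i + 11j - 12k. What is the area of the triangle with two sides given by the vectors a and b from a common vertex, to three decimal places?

133.964

i: 2·(-12) - (-6)·11 = -24 - (-66) = 42
j: (-6)·(-9) - 13·(-12) = 54 - (-156) = 210
k: 13·11 - 2·(-9) = 143 - (-18) = 161
a × b = (42, 210, 161)
|a × b| = √(42² + 210² + 161²) = √71785 ≈ 267.9272
area = ½ · 267.9272 ≈ 133.964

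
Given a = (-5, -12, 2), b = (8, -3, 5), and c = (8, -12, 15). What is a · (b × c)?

741

b × c:
i: (-3)·15 - 5·(-12) = -45 - (-60) = 15
j: 5·8 - 8·15 = 40 - 120 = -80
k: 8·(-12) - (-3)·8 = -96 - (-24) = -72
b × c = (15, -80, -72)
a · (b × c) = (-5)·15 + (-12)·(-80) + 2·(-72) = -75 + 960 - 144 = 741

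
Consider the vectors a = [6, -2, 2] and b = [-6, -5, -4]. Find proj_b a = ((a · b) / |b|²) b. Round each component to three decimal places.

a · b = 6·(-6) + (-2)·(-5) + 2·(-4) = -36 + 10 - 8 = -34
|b|² = 36 + 25 + 16 = 77
proj_b a = (-34/77) · (-6, -5, -4) ≈ (2.649, 2.208, 1.766)

(2.649, 2.208, 1.766)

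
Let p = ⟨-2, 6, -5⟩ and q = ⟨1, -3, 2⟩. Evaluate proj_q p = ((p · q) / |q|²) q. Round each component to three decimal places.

p · q = (-2)·1 + 6·(-3) + (-5)·2 = -2 - 18 - 10 = -30
|q|² = 1 + 9 + 4 = 14
proj_q p = (-30/14) · (1, -3, 2) ≈ (-2.143, 6.429, -4.286)

(-2.143, 6.429, -4.286)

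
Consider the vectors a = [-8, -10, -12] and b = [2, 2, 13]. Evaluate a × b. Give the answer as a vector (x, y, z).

i: (-10)·13 - (-12)·2 = -130 - (-24) = -106
j: (-12)·2 - (-8)·13 = -24 - (-104) = 80
k: (-8)·2 - (-10)·2 = -16 - (-20) = 4
a × b = (-106, 80, 4)

(-106, 80, 4)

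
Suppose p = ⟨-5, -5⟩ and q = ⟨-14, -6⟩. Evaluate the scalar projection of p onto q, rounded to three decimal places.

p · q = (-5)·(-14) + (-5)·(-6) = 70 + 30 = 100
|q| = √(196 + 36) = √232 ≈ 15.2315
comp_q p = 100 / √232 ≈ 6.565

6.565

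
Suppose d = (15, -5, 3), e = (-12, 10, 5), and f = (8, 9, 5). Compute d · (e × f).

-989

e × f:
i: 10·5 - 5·9 = 50 - 45 = 5
j: 5·8 - (-12)·5 = 40 - (-60) = 100
k: (-12)·9 - 10·8 = -108 - 80 = -188
e × f = (5, 100, -188)
d · (e × f) = 15·5 + (-5)·100 + 3·(-188) = 75 - 500 - 564 = -989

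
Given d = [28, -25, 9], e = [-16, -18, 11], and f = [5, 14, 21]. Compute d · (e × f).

-25877

e × f:
i: (-18)·21 - 11·14 = -378 - 154 = -532
j: 11·5 - (-16)·21 = 55 - (-336) = 391
k: (-16)·14 - (-18)·5 = -224 - (-90) = -134
e × f = (-532, 391, -134)
d · (e × f) = 28·(-532) + (-25)·391 + 9·(-134) = -14896 - 9775 - 1206 = -25877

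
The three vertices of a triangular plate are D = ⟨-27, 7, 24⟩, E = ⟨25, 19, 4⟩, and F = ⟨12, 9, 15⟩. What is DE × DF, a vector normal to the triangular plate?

DE = (52, 12, -20)
DF = (39, 2, -9)
i: 12·(-9) - (-20)·2 = -108 - (-40) = -68
j: (-20)·39 - 52·(-9) = -780 - (-468) = -312
k: 52·2 - 12·39 = 104 - 468 = -364
DE × DF = (-68, -312, -364)

(-68, -312, -364)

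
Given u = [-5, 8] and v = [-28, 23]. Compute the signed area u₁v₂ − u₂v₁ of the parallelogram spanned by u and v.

109

(-5)·23 - 8·(-28) = -115 - (-224) = 109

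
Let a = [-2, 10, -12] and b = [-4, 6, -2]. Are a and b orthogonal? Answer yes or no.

no

a · b = (-2)·(-4) + 10·6 + (-12)·(-2) = 8 + 60 + 24 = 92
Nonzero, so the vectors are not orthogonal.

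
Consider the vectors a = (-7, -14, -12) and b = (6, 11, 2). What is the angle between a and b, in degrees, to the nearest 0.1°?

a · b = (-7)·6 + (-14)·11 + (-12)·2 = -42 - 154 - 24 = -220
|a|² = 49 + 196 + 144 = 389,  |a| = √389 ≈ 19.723083
|b|² = 36 + 121 + 4 = 161,  |b| = √161 ≈ 12.688578
cos θ = -220 / (19.723083 · 12.688578) ≈ -0.87909
θ = arccos(-0.87909) ≈ 151.5°

151.5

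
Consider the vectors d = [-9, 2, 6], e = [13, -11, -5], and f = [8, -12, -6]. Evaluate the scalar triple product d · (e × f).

e × f:
i: (-11)·(-6) - (-5)·(-12) = 66 - 60 = 6
j: (-5)·8 - 13·(-6) = -40 - (-78) = 38
k: 13·(-12) - (-11)·8 = -156 - (-88) = -68
e × f = (6, 38, -68)
d · (e × f) = (-9)·6 + 2·38 + 6·(-68) = -54 + 76 - 408 = -386

-386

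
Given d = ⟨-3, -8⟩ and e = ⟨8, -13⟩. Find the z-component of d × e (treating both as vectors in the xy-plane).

103

(-3)·(-13) - (-8)·8 = 39 - (-64) = 103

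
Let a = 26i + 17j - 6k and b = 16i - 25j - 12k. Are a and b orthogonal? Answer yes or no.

a · b = 26·16 + 17·(-25) + (-6)·(-12) = 416 - 425 + 72 = 63
Nonzero, so the vectors are not orthogonal.

no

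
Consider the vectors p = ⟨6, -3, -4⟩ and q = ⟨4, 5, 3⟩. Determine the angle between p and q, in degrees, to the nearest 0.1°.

p · q = 6·4 + (-3)·5 + (-4)·3 = 24 - 15 - 12 = -3
|p|² = 36 + 9 + 16 = 61,  |p| = √61 ≈ 7.810250
|q|² = 16 + 25 + 9 = 50,  |q| = √50 ≈ 7.071068
cos θ = -3 / (7.810250 · 7.071068) ≈ -0.05432
θ = arccos(-0.05432) ≈ 93.1°

93.1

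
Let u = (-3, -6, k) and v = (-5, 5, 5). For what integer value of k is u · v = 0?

u · v = (-3)·(-5) + (-6)·5 + k·5 = -15 + 5k
Set equal to 0: 5k = 15, so k = 3.

3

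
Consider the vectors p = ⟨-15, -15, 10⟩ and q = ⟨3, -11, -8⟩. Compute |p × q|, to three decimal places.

324.191

i: (-15)·(-8) - 10·(-11) = 120 - (-110) = 230
j: 10·3 - (-15)·(-8) = 30 - 120 = -90
k: (-15)·(-11) - (-15)·3 = 165 - (-45) = 210
p × q = (230, -90, 210)
|p × q| = √(230² + (-90)² + 210²) = √105100 ≈ 324.1913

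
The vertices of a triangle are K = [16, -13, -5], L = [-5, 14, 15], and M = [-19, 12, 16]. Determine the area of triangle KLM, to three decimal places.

KL = (-21, 27, 20),  KM = (-35, 25, 21)
i: 27·21 - 20·25 = 567 - 500 = 67
j: 20·(-35) - (-21)·21 = -700 - (-441) = -259
k: (-21)·25 - 27·(-35) = -525 - (-945) = 420
KL × KM = (67, -259, 420)
|KL × KM| = √247970 ≈ 497.9659
area = ½ · 497.9659 ≈ 248.983

248.983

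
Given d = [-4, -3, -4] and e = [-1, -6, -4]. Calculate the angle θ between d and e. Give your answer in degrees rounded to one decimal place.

35.4

d · e = (-4)·(-1) + (-3)·(-6) + (-4)·(-4) = 4 + 18 + 16 = 38
|d|² = 16 + 9 + 16 = 41,  |d| = √41 ≈ 6.403124
|e|² = 1 + 36 + 16 = 53,  |e| = √53 ≈ 7.280110
cos θ = 38 / (6.403124 · 7.280110) ≈ 0.81518
θ = arccos(0.81518) ≈ 35.4°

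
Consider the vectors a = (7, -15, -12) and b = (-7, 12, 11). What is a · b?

a · b = 7·(-7) + (-15)·12 + (-12)·11 = -49 - 180 - 132 = -361

-361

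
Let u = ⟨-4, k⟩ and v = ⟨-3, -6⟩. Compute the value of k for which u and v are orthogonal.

u · v = (-4)·(-3) + k·(-6) = 12 - 6k
Set equal to 0: -6k = -12, so k = 2.

2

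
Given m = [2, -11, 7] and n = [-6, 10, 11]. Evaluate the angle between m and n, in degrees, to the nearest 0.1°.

m · n = 2·(-6) + (-11)·10 + 7·11 = -12 - 110 + 77 = -45
|m|² = 4 + 121 + 49 = 174,  |m| = √174 ≈ 13.190906
|n|² = 36 + 100 + 121 = 257,  |n| = √257 ≈ 16.031220
cos θ = -45 / (13.190906 · 16.031220) ≈ -0.21280
θ = arccos(-0.21280) ≈ 102.3°

102.3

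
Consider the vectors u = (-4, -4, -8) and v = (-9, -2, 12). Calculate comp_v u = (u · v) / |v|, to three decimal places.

u · v = (-4)·(-9) + (-4)·(-2) + (-8)·12 = 36 + 8 - 96 = -52
|v| = √(81 + 4 + 144) = √229 ≈ 15.1327
comp_v u = -52 / √229 ≈ -3.436

-3.436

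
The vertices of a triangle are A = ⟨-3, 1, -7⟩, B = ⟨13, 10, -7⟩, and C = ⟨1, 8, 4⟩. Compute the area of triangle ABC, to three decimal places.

107.881

AB = (16, 9, 0),  AC = (4, 7, 11)
i: 9·11 - 0·7 = 99 - 0 = 99
j: 0·4 - 16·11 = 0 - 176 = -176
k: 16·7 - 9·4 = 112 - 36 = 76
AB × AC = (99, -176, 76)
|AB × AC| = √46553 ≈ 215.7614
area = ½ · 215.7614 ≈ 107.881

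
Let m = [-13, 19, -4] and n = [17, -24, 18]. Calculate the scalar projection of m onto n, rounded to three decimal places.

-21.722

m · n = (-13)·17 + 19·(-24) + (-4)·18 = -221 - 456 - 72 = -749
|n| = √(289 + 576 + 324) = √1189 ≈ 34.4819
comp_n m = -749 / √1189 ≈ -21.722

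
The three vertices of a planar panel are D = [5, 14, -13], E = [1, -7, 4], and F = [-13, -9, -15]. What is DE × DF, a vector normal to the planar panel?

(433, -314, -286)

DE = (-4, -21, 17)
DF = (-18, -23, -2)
i: (-21)·(-2) - 17·(-23) = 42 - (-391) = 433
j: 17·(-18) - (-4)·(-2) = -306 - 8 = -314
k: (-4)·(-23) - (-21)·(-18) = 92 - 378 = -286
DE × DF = (433, -314, -286)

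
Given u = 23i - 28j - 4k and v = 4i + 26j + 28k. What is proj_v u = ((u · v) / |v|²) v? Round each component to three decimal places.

u · v = 23·4 + (-28)·26 + (-4)·28 = 92 - 728 - 112 = -748
|v|² = 16 + 676 + 784 = 1476
proj_v u = (-748/1476) · (4, 26, 28) ≈ (-2.027, -13.176, -14.190)

(-2.027, -13.176, -14.190)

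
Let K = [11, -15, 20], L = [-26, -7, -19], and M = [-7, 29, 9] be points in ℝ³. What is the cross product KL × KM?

(1628, 295, -1484)

KL = (-37, 8, -39)
KM = (-18, 44, -11)
i: 8·(-11) - (-39)·44 = -88 - (-1716) = 1628
j: (-39)·(-18) - (-37)·(-11) = 702 - 407 = 295
k: (-37)·44 - 8·(-18) = -1628 - (-144) = -1484
KL × KM = (1628, 295, -1484)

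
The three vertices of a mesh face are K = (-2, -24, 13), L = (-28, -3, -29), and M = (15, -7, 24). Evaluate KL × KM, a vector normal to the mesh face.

KL = (-26, 21, -42)
KM = (17, 17, 11)
i: 21·11 - (-42)·17 = 231 - (-714) = 945
j: (-42)·17 - (-26)·11 = -714 - (-286) = -428
k: (-26)·17 - 21·17 = -442 - 357 = -799
KL × KM = (945, -428, -799)

(945, -428, -799)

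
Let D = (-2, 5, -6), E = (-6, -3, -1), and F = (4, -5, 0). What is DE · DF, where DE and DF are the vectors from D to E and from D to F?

DE = E − D = (-4, -8, 5)
DF = F − D = (6, -10, 6)
DE · DF = (-4)·6 + (-8)·(-10) + 5·6 = -24 + 80 + 30 = 86

86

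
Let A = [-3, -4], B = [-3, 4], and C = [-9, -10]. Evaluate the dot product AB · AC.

-48

AB = B − A = (0, 8)
AC = C − A = (-6, -6)
AB · AC = 0·(-6) + 8·(-6) = 0 - 48 = -48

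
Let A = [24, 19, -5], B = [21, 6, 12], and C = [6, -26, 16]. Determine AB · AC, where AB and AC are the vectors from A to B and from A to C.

AB = B − A = (-3, -13, 17)
AC = C − A = (-18, -45, 21)
AB · AC = (-3)·(-18) + (-13)·(-45) + 17·21 = 54 + 585 + 357 = 996

996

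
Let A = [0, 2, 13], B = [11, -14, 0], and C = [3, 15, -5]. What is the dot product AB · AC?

59

AB = B − A = (11, -16, -13)
AC = C − A = (3, 13, -18)
AB · AC = 11·3 + (-16)·13 + (-13)·(-18) = 33 - 208 + 234 = 59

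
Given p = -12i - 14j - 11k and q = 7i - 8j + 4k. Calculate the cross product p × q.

i: (-14)·4 - (-11)·(-8) = -56 - 88 = -144
j: (-11)·7 - (-12)·4 = -77 - (-48) = -29
k: (-12)·(-8) - (-14)·7 = 96 - (-98) = 194
p × q = (-144, -29, 194)

(-144, -29, 194)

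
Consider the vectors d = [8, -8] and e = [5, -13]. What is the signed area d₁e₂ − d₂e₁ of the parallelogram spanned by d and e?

8·(-13) - (-8)·5 = -104 - (-40) = -64

-64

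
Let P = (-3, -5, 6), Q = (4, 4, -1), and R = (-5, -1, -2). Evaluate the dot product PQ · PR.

PQ = Q − P = (7, 9, -7)
PR = R − P = (-2, 4, -8)
PQ · PR = 7·(-2) + 9·4 + (-7)·(-8) = -14 + 36 + 56 = 78

78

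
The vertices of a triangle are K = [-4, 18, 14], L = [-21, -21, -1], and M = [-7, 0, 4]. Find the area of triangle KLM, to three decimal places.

KL = (-17, -39, -15),  KM = (-3, -18, -10)
i: (-39)·(-10) - (-15)·(-18) = 390 - 270 = 120
j: (-15)·(-3) - (-17)·(-10) = 45 - 170 = -125
k: (-17)·(-18) - (-39)·(-3) = 306 - 117 = 189
KL × KM = (120, -125, 189)
|KL × KM| = √65746 ≈ 256.4098
area = ½ · 256.4098 ≈ 128.205

128.205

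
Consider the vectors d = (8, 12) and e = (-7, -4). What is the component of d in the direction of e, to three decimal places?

d · e = 8·(-7) + 12·(-4) = -56 - 48 = -104
|e| = √(49 + 16) = √65 ≈ 8.0623
comp_e d = -104 / √65 ≈ -12.900

-12.900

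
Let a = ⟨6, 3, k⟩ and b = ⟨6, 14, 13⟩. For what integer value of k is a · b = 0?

-6

a · b = 6·6 + 3·14 + k·13 = 78 + 13k
Set equal to 0: 13k = -78, so k = -6.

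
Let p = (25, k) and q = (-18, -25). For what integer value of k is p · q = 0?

p · q = 25·(-18) + k·(-25) = -450 - 25k
Set equal to 0: -25k = 450, so k = -18.

-18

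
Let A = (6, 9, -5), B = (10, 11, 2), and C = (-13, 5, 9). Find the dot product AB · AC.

AB = B − A = (4, 2, 7)
AC = C − A = (-19, -4, 14)
AB · AC = 4·(-19) + 2·(-4) + 7·14 = -76 - 8 + 98 = 14

14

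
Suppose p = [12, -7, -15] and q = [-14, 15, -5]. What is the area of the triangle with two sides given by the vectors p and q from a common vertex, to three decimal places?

i: (-7)·(-5) - (-15)·15 = 35 - (-225) = 260
j: (-15)·(-14) - 12·(-5) = 210 - (-60) = 270
k: 12·15 - (-7)·(-14) = 180 - 98 = 82
p × q = (260, 270, 82)
|p × q| = √(260² + 270² + 82²) = √147224 ≈ 383.6978
area = ½ · 383.6978 ≈ 191.849

191.849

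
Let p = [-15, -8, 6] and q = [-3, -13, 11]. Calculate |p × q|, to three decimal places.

225.721

i: (-8)·11 - 6·(-13) = -88 - (-78) = -10
j: 6·(-3) - (-15)·11 = -18 - (-165) = 147
k: (-15)·(-13) - (-8)·(-3) = 195 - 24 = 171
p × q = (-10, 147, 171)
|p × q| = √((-10)² + 147² + 171²) = √50950 ≈ 225.7211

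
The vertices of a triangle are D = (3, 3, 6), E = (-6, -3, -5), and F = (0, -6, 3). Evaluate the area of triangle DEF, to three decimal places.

DE = (-9, -6, -11),  DF = (-3, -9, -3)
i: (-6)·(-3) - (-11)·(-9) = 18 - 99 = -81
j: (-11)·(-3) - (-9)·(-3) = 33 - 27 = 6
k: (-9)·(-9) - (-6)·(-3) = 81 - 18 = 63
DE × DF = (-81, 6, 63)
|DE × DF| = √10566 ≈ 102.7911
area = ½ · 102.7911 ≈ 51.396

51.396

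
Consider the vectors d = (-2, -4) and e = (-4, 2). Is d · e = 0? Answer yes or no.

d · e = (-2)·(-4) + (-4)·2 = 8 - 8 = 0
Zero, so the vectors are orthogonal.

yes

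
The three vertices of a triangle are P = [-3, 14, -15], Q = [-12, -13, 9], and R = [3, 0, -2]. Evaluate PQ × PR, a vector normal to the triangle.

PQ = (-9, -27, 24)
PR = (6, -14, 13)
i: (-27)·13 - 24·(-14) = -351 - (-336) = -15
j: 24·6 - (-9)·13 = 144 - (-117) = 261
k: (-9)·(-14) - (-27)·6 = 126 - (-162) = 288
PQ × PR = (-15, 261, 288)

(-15, 261, 288)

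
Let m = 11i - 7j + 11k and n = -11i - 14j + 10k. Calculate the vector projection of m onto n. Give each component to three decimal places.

(-2.295, -2.921, 2.086)

m · n = 11·(-11) + (-7)·(-14) + 11·10 = -121 + 98 + 110 = 87
|n|² = 121 + 196 + 100 = 417
proj_n m = (87/417) · (-11, -14, 10) ≈ (-2.295, -2.921, 2.086)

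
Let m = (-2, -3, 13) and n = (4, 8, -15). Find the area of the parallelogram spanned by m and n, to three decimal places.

i: (-3)·(-15) - 13·8 = 45 - 104 = -59
j: 13·4 - (-2)·(-15) = 52 - 30 = 22
k: (-2)·8 - (-3)·4 = -16 - (-12) = -4
m × n = (-59, 22, -4)
|m × n| = √((-59)² + 22² + (-4)²) = √3981 ≈ 63.0952

63.095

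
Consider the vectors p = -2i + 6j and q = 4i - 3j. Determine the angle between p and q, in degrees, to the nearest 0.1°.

p · q = (-2)·4 + 6·(-3) = -8 - 18 = -26
|p|² = 4 + 36 = 40,  |p| = √40 ≈ 6.324555
|q|² = 16 + 9 = 25,  |q| = √25 ≈ 5.000000
cos θ = -26 / (6.324555 · 5.000000) ≈ -0.82219
θ = arccos(-0.82219) ≈ 145.3°

145.3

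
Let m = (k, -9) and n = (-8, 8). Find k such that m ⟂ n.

-9

m · n = k·(-8) + (-9)·8 = -72 - 8k
Set equal to 0: -8k = 72, so k = -9.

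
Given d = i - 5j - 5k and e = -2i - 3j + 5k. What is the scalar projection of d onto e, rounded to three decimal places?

-1.947

d · e = 1·(-2) + (-5)·(-3) + (-5)·5 = -2 + 15 - 25 = -12
|e| = √(4 + 9 + 25) = √38 ≈ 6.1644
comp_e d = -12 / √38 ≈ -1.947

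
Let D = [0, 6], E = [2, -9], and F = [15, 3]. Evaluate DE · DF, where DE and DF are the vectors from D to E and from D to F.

DE = E − D = (2, -15)
DF = F − D = (15, -3)
DE · DF = 2·15 + (-15)·(-3) = 30 + 45 = 75

75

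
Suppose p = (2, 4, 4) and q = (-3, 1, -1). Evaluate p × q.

i: 4·(-1) - 4·1 = -4 - 4 = -8
j: 4·(-3) - 2·(-1) = -12 - (-2) = -10
k: 2·1 - 4·(-3) = 2 - (-12) = 14
p × q = (-8, -10, 14)

(-8, -10, 14)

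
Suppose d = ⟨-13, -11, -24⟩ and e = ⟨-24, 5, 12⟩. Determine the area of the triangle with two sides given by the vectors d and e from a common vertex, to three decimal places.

i: (-11)·12 - (-24)·5 = -132 - (-120) = -12
j: (-24)·(-24) - (-13)·12 = 576 - (-156) = 732
k: (-13)·5 - (-11)·(-24) = -65 - 264 = -329
d × e = (-12, 732, -329)
|d × e| = √((-12)² + 732² + (-329)²) = √644209 ≈ 802.6263
area = ½ · 802.6263 ≈ 401.313

401.313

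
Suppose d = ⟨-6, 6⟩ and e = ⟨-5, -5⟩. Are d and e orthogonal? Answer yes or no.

yes

d · e = (-6)·(-5) + 6·(-5) = 30 - 30 = 0
Zero, so the vectors are orthogonal.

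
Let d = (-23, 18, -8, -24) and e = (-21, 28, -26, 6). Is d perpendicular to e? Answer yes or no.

d · e = (-23)·(-21) + 18·28 + (-8)·(-26) + (-24)·6 = 483 + 504 + 208 - 144 = 1051
Nonzero, so the vectors are not orthogonal.

no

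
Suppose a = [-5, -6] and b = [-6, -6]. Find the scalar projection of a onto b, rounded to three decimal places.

a · b = (-5)·(-6) + (-6)·(-6) = 30 + 36 = 66
|b| = √(36 + 36) = √72 ≈ 8.4853
comp_b a = 66 / √72 ≈ 7.778

7.778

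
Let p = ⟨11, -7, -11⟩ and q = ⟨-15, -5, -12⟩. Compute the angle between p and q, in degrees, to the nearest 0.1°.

89.7

p · q = 11·(-15) + (-7)·(-5) + (-11)·(-12) = -165 + 35 + 132 = 2
|p|² = 121 + 49 + 121 = 291,  |p| = √291 ≈ 17.058722
|q|² = 225 + 25 + 144 = 394,  |q| = √394 ≈ 19.849433
cos θ = 2 / (17.058722 · 19.849433) ≈ 0.00591
θ = arccos(0.00591) ≈ 89.7°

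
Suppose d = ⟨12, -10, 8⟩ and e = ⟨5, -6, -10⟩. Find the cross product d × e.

(148, 160, -22)

i: (-10)·(-10) - 8·(-6) = 100 - (-48) = 148
j: 8·5 - 12·(-10) = 40 - (-120) = 160
k: 12·(-6) - (-10)·5 = -72 - (-50) = -22
d × e = (148, 160, -22)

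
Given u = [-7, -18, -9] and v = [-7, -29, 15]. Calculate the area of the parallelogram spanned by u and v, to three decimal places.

i: (-18)·15 - (-9)·(-29) = -270 - 261 = -531
j: (-9)·(-7) - (-7)·15 = 63 - (-105) = 168
k: (-7)·(-29) - (-18)·(-7) = 203 - 126 = 77
u × v = (-531, 168, 77)
|u × v| = √((-531)² + 168² + 77²) = √316114 ≈ 562.2402

562.240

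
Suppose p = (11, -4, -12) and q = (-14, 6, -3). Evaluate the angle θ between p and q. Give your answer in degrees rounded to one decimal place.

123.1

p · q = 11·(-14) + (-4)·6 + (-12)·(-3) = -154 - 24 + 36 = -142
|p|² = 121 + 16 + 144 = 281,  |p| = √281 ≈ 16.763055
|q|² = 196 + 36 + 9 = 241,  |q| = √241 ≈ 15.524175
cos θ = -142 / (16.763055 · 15.524175) ≈ -0.54567
θ = arccos(-0.54567) ≈ 123.1°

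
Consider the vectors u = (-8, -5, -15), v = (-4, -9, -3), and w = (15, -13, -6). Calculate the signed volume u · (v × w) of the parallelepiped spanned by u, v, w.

v × w:
i: (-9)·(-6) - (-3)·(-13) = 54 - 39 = 15
j: (-3)·15 - (-4)·(-6) = -45 - 24 = -69
k: (-4)·(-13) - (-9)·15 = 52 - (-135) = 187
v × w = (15, -69, 187)
u · (v × w) = (-8)·15 + (-5)·(-69) + (-15)·187 = -120 + 345 - 2805 = -2580

-2580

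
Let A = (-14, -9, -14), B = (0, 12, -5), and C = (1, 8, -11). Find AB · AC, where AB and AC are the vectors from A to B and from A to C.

AB = B − A = (14, 21, 9)
AC = C − A = (15, 17, 3)
AB · AC = 14·15 + 21·17 + 9·3 = 210 + 357 + 27 = 594

594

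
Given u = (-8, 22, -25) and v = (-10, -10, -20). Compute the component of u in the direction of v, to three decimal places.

u · v = (-8)·(-10) + 22·(-10) + (-25)·(-20) = 80 - 220 + 500 = 360
|v| = √(100 + 100 + 400) = √600 ≈ 24.4949
comp_v u = 360 / √600 ≈ 14.697

14.697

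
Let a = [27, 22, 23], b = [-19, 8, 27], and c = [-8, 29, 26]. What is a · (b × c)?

b × c:
i: 8·26 - 27·29 = 208 - 783 = -575
j: 27·(-8) - (-19)·26 = -216 - (-494) = 278
k: (-19)·29 - 8·(-8) = -551 - (-64) = -487
b × c = (-575, 278, -487)
a · (b × c) = 27·(-575) + 22·278 + 23·(-487) = -15525 + 6116 - 11201 = -20610

-20610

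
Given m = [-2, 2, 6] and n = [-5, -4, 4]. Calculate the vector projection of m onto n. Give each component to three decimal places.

m · n = (-2)·(-5) + 2·(-4) + 6·4 = 10 - 8 + 24 = 26
|n|² = 25 + 16 + 16 = 57
proj_n m = (26/57) · (-5, -4, 4) ≈ (-2.281, -1.825, 1.825)

(-2.281, -1.825, 1.825)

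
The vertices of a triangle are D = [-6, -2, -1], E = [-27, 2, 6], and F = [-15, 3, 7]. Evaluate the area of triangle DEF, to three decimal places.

62.839

DE = (-21, 4, 7),  DF = (-9, 5, 8)
i: 4·8 - 7·5 = 32 - 35 = -3
j: 7·(-9) - (-21)·8 = -63 - (-168) = 105
k: (-21)·5 - 4·(-9) = -105 - (-36) = -69
DE × DF = (-3, 105, -69)
|DE × DF| = √15795 ≈ 125.6782
area = ½ · 125.6782 ≈ 62.839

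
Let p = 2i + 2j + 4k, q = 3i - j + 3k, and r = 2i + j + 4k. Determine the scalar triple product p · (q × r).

-6

q × r:
i: (-1)·4 - 3·1 = -4 - 3 = -7
j: 3·2 - 3·4 = 6 - 12 = -6
k: 3·1 - (-1)·2 = 3 - (-2) = 5
q × r = (-7, -6, 5)
p · (q × r) = 2·(-7) + 2·(-6) + 4·5 = -14 - 12 + 20 = -6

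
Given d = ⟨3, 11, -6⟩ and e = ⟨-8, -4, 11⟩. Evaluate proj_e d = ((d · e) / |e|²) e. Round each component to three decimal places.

d · e = 3·(-8) + 11·(-4) + (-6)·11 = -24 - 44 - 66 = -134
|e|² = 64 + 16 + 121 = 201
proj_e d = (-134/201) · (-8, -4, 11) ≈ (5.333, 2.667, -7.333)

(5.333, 2.667, -7.333)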